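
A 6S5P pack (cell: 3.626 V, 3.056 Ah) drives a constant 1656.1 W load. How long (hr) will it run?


Step 1: E_pack = Ns * V_cell * Np * C_cell = 6 * 3.626 * 5 * 3.056 = 332.43 Wh
Step 2: t = E_pack / P = 332.43 / 1656.1 = 0.2007 hr

0.2007 hr


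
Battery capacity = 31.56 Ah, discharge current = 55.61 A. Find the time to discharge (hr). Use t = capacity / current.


Runtime = 31.56 Ah / 55.61 A = 0.5675 hr

0.5675 hr


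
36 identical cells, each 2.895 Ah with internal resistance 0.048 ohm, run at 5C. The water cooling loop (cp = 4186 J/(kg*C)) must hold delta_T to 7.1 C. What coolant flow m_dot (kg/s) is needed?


Step 1: I = 5 * 2.895 = 14.475 A
Step 2: Q_cell = I^2 * R = 14.475^2 * 0.048 = 10.057 W
Step 3: Q_total = 36 * 10.057 = 362.05 W
Step 4: m_dot = Q_total / (cp * dT) = 362.05 / (4186 * 7.1) = 0.01218 kg/s

0.01218 kg/s


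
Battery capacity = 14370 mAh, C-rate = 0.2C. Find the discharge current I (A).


Convert: capacity = 14370 mAh = 14.37 Ah
I = C_rate * capacity = 0.2 * 14.37 = 2.874 A

2.874 A


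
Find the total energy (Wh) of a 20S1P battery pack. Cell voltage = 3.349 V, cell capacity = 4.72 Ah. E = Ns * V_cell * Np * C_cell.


V_pack = 20 * 3.349 = 66.98 V
C_pack = 1 * 4.72 = 4.72 Ah
E = V_pack * C_pack = 66.98 * 4.72 = 316.1 Wh

316.1 Wh


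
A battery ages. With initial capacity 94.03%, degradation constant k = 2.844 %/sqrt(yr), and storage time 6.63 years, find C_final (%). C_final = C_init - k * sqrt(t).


sqrt(t) = sqrt(6.63) = 2.5749
C_final = 94.03 - 2.844 * 2.5749 = 86.71%

86.71%


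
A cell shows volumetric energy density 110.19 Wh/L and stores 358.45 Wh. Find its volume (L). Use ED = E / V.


V = E / ED = 358.45 / 110.19 = 3.253 L

3.253 L


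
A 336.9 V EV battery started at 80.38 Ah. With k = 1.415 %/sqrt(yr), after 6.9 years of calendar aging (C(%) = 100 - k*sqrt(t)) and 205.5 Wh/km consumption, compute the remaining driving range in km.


Step 1: capacity retention = 100 - 1.415 * sqrt(6.9) = 100 - 1.415 * 2.6268 = 96.283%
Step 2: C_now = 80.38 * 96.283/100 = 77.392 Ah
Step 3: E_pack = V * C_now = 336.9 * 77.392 = 26073 Wh
Step 4: range = E_pack / consumption = 26073 / 205.5 = 126.9 km

126.9 km


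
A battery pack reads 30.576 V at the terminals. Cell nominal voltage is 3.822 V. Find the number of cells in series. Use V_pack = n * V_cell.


Rearranging: n = V_pack / V_cell = 30.576 / 3.822 = 8 cells

8


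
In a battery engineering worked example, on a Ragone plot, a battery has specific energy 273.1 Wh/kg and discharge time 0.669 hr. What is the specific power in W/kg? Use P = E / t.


Specific power = 273.1 Wh/kg / 0.669 hr = 408.2 W/kg

408.2 W/kg


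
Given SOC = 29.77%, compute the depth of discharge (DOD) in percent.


DOD = 100 - SOC = 100 - 29.77 = 70.23%

70.23%


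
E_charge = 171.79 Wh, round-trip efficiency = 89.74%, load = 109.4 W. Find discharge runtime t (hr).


Step 1: E_discharge = eta/100 * E_charge = 89.74/100 * 171.79 = 154.16 Wh
Step 2: t = E_discharge / P = 154.16 / 109.4 = 1.409 hr

1.409 hr


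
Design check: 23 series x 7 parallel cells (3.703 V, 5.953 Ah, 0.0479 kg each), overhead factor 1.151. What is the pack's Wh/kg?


Step 1: V_pack = 23 * 3.703 = 85.169 V
Step 2: C_pack = 7 * 5.953 = 41.671 Ah
Step 3: E_pack = V_pack * C_pack = 85.169 * 41.671 = 3549.1 Wh
Step 4: m_pack = 23 * 7 * 0.0479 * 1.151 = 8.8764 kg
Step 5: ED = E_pack / m_pack = 3549.1 / 8.8764 = 399.8 Wh/kg

399.8 Wh/kg


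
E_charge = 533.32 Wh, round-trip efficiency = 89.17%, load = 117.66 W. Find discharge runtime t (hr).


Step 1: E_discharge = eta/100 * E_charge = 89.17/100 * 533.32 = 475.56 Wh
Step 2: t = E_discharge / P = 475.56 / 117.66 = 4.042 hr

4.042 hr


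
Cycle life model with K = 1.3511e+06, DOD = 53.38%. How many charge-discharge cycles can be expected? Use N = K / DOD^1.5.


DOD^1.5 = 390
N = K / DOD^1.5 = 1.3511e+06 / 390 = 3464

3464 cycles


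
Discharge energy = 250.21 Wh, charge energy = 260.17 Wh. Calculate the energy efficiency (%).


Round-trip efficiency = 250.21/260.17 * 100% = 96.17%

96.17%


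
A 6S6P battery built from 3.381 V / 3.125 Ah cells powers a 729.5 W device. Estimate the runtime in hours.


Step 1: E_pack = Ns * V_cell * Np * C_cell = 6 * 3.381 * 6 * 3.125 = 380.36 Wh
Step 2: t = E_pack / P = 380.36 / 729.5 = 0.5214 hr

0.5214 hr


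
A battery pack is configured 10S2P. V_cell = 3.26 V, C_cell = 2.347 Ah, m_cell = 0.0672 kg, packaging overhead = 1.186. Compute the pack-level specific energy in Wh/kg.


Step 1: V_pack = 10 * 3.26 = 32.6 V
Step 2: C_pack = 2 * 2.347 = 4.694 Ah
Step 3: E_pack = V_pack * C_pack = 32.6 * 4.694 = 153.02 Wh
Step 4: m_pack = 10 * 2 * 0.0672 * 1.186 = 1.594 kg
Step 5: ED = E_pack / m_pack = 153.02 / 1.594 = 96.00 Wh/kg

96.00 Wh/kg


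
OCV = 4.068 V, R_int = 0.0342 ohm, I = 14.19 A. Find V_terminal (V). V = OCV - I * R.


V = OCV - I*R = 4.068 - 14.19 * 0.0342 = 3.583 V

3.583 V


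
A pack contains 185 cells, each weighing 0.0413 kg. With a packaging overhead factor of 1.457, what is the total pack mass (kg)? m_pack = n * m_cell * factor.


Cell mass sum = 185 * 0.0413 = 7.6405 kg
With overhead 1.457: m_pack = 7.6405 * 1.457 = 11.13 kg

11.13 kg


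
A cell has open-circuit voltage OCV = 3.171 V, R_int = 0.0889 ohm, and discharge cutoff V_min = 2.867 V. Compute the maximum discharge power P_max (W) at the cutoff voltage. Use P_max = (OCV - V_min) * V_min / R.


P_max = (OCV - V_min) * V_min / R = (3.171 - 2.867) * 2.867 / 0.0889 = 0.304 * 2.867 / 0.0889 = 9.804 W

9.804 W


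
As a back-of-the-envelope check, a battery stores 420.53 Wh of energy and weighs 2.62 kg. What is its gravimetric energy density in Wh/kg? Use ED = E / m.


Specific energy = 420.53 Wh / 2.62 kg = 160.5 Wh/kg

160.5 Wh/kg


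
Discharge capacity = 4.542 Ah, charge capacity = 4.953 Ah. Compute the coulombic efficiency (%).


eta_c = Q_dis / Q_chg * 100 = 4.542 / 4.953 * 100 = 91.70%

91.70%


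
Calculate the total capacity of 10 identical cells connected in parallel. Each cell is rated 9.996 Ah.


Parallel capacities add: 10 * 9.996 Ah = 99.96 Ah

99.96 Ah


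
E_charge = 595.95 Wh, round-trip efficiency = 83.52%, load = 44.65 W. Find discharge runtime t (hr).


Step 1: E_discharge = eta/100 * E_charge = 83.52/100 * 595.95 = 497.74 Wh
Step 2: t = E_discharge / P = 497.74 / 44.65 = 11.15 hr

11.15 hr


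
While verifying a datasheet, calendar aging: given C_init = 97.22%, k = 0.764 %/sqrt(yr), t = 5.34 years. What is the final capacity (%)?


sqrt(t) = sqrt(5.34) = 2.3108
C_final = 97.22 - 0.764 * 2.3108 = 95.45%

95.45%


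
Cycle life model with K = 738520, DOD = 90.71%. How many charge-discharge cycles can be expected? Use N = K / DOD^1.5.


DOD^1.5 = 863.94
N = K / DOD^1.5 = 738520 / 863.94 = 854.8

854.8 cycles


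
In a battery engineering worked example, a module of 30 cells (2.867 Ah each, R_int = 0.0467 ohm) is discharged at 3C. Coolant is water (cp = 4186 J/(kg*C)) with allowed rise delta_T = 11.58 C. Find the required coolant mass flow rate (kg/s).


Step 1: I = 3 * 2.867 = 8.601 A
Step 2: Q_cell = I^2 * R = 8.601^2 * 0.0467 = 3.4547 W
Step 3: Q_total = 30 * 3.4547 = 103.64 W
Step 4: m_dot = Q_total / (cp * dT) = 103.64 / (4186 * 11.58) = 0.002138 kg/s

0.002138 kg/s


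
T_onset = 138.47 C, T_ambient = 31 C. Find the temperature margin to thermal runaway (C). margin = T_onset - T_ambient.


margin = T_onset - T_ambient = 138.47 - 31 = 107.47 C

107.47 C


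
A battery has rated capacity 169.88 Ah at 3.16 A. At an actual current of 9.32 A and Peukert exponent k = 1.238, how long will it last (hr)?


t_rated = C / I_rated = 169.88 / 3.16 = 53.759 hr
(I_rated/I)^k = (0.33906)^1.238 = 0.26211
t = t_rated * (I_rated/I)^k = 53.759 * 0.26211 = 14.09 hr

14.09 hr


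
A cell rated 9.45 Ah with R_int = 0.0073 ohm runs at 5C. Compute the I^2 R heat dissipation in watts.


Step 1: I = C_rate * capacity = 5 * 9.45 = 47.25 A
Step 2: Q = I^2 * R = 47.25^2 * 0.0073 = 2232.6 * 0.0073 = 16.30 W

16.30 W


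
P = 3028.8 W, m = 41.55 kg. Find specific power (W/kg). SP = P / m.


SP = P / m = 3028.8 / 41.55 = 72.90 W/kg

72.90 W/kg


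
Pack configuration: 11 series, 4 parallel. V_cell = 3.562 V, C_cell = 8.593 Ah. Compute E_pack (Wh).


E = Ns * Vcell * Np * Ccell = 11 * 3.562 * 4 * 8.593 = 1347 Wh

1347 Wh


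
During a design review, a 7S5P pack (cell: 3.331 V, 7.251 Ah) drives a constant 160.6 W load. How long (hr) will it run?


Step 1: E_pack = Ns * V_cell * Np * C_cell = 7 * 3.331 * 5 * 7.251 = 845.36 Wh
Step 2: t = E_pack / P = 845.36 / 160.6 = 5.264 hr

5.264 hr


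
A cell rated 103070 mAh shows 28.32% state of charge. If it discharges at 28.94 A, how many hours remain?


Convert: C_total = 103070 mAh = 103.07 Ah
Step 1: remaining = SOC/100 * C_total = 28.32/100 * 103.07 = 29.189 Ah
Step 2: t = remaining / I = 29.189 / 28.94 = 1.009 hr

1.009 hr


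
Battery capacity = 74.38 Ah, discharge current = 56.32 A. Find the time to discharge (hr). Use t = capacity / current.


t = capacity / current = 74.38 / 56.32 = 1.321 hr

1.321 hr


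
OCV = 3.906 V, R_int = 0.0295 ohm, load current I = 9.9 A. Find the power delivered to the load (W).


Step 1: V_terminal = OCV - I*R = 3.906 - 9.9 * 0.0295 = 3.614 V
Step 2: P_out = V_terminal * I = 3.614 * 9.9 = 35.78 W

35.78 W


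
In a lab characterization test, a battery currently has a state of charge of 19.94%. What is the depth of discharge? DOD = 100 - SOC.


Complement of SOC: DOD = 100% - 19.94% = 80.06%

80.06%


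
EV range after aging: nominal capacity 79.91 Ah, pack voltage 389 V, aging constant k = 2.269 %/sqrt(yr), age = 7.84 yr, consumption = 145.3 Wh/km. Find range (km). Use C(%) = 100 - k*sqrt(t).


Step 1: capacity retention = 100 - 2.269 * sqrt(7.84) = 100 - 2.269 * 2.8 = 93.647%
Step 2: C_now = 79.91 * 93.647/100 = 74.833 Ah
Step 3: E_pack = V * C_now = 389 * 74.833 = 29110 Wh
Step 4: range = E_pack / consumption = 29110 / 145.3 = 200.3 km

200.3 km


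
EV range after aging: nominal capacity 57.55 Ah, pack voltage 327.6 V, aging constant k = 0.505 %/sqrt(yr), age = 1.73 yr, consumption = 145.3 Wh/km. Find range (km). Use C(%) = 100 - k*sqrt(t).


Step 1: capacity retention = 100 - 0.505 * sqrt(1.73) = 100 - 0.505 * 1.3153 = 99.336%
Step 2: C_now = 57.55 * 99.336/100 = 57.168 Ah
Step 3: E_pack = V * C_now = 327.6 * 57.168 = 18728 Wh
Step 4: range = E_pack / consumption = 18728 / 145.3 = 128.9 km

128.9 km


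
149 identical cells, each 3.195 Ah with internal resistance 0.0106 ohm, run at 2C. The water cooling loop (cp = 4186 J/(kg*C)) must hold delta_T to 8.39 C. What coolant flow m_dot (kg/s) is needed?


Step 1: I = 2 * 3.195 = 6.39 A
Step 2: Q_cell = I^2 * R = 6.39^2 * 0.0106 = 0.43282 W
Step 3: Q_total = 149 * 0.43282 = 64.49 W
Step 4: m_dot = Q_total / (cp * dT) = 64.49 / (4186 * 8.39) = 0.001836 kg/s

0.001836 kg/s


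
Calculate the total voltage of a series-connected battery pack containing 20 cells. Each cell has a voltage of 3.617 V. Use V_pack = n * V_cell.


V_pack = n * V_cell = 20 * 3.617 = 72.34 V

72.34 V


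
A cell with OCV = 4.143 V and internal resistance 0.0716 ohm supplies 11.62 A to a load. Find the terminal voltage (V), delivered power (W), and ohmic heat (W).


Step 1: V_terminal = OCV - I*R = 4.143 - 11.62 * 0.0716 = 3.311 V
Step 2: P_out = V_terminal * I = 3.311 * 11.62 = 38.47 W
Step 3: Q = I^2 * R = 11.62^2 * 0.0716 = 9.668 W

V=3.311 V, P=38.47 W, Q=9.668 W


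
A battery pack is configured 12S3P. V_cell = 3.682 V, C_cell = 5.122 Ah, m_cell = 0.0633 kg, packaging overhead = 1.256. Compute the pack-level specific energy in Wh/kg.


Step 1: V_pack = 12 * 3.682 = 44.184 V
Step 2: C_pack = 3 * 5.122 = 15.366 Ah
Step 3: E_pack = V_pack * C_pack = 44.184 * 15.366 = 678.93 Wh
Step 4: m_pack = 12 * 3 * 0.0633 * 1.256 = 2.8622 kg
Step 5: ED = E_pack / m_pack = 678.93 / 2.8622 = 237.2 Wh/kg

237.2 Wh/kg


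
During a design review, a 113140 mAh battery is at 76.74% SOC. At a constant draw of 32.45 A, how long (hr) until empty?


Convert: C_total = 113140 mAh = 113.14 Ah
Step 1: remaining = SOC/100 * C_total = 76.74/100 * 113.14 = 86.824 Ah
Step 2: t = remaining / I = 86.824 / 32.45 = 2.676 hr

2.676 hr


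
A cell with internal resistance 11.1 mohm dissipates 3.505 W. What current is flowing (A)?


Convert: R = 11.1 mohm = 0.0111 ohm
I = sqrt(Q / R) = sqrt(3.505 / 0.0111) = sqrt(315.77) = 17.77 A

17.77 A


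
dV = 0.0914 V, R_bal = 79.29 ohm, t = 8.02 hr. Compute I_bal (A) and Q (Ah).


I_bal = dV / R = 0.0914 / 79.29 = 0.0011527 A
Q = I_bal * t = 0.0011527 * 8.02 = 0.009245 Ah

I=0.0011527 A, Q=0.009245 Ah


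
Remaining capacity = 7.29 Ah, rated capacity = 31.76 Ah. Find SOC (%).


SOC = (remaining / total) * 100 = (7.29 / 31.76) * 100 = 22.95%

22.95%


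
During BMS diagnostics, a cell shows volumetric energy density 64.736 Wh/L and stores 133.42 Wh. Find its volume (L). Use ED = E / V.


V = E / ED = 133.42 / 64.736 = 2.061 L

2.061 L


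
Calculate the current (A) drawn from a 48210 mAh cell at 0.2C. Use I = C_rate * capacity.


Convert: capacity = 48210 mAh = 48.21 Ah
At 0.2C: I = 0.2 * 48.21 Ah = 9.642 A

9.642 A


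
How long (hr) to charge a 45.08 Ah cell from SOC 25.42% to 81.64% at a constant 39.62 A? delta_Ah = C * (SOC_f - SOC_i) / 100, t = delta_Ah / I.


Step 1: dSOC = 81.64% - 25.42% = 56.22%
Step 2: delta_Ah = 45.08 * 56.22 / 100 = 25.344 Ah
Step 3: t = 25.344 / 39.62 = 0.6397 hr

0.6397 hr


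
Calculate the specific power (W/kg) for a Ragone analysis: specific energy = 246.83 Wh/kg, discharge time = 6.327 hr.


Specific power = 246.83 Wh/kg / 6.327 hr = 39.01 W/kg

39.01 W/kg


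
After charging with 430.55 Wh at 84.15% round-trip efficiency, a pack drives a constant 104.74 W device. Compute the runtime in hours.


Step 1: E_discharge = eta/100 * E_charge = 84.15/100 * 430.55 = 362.31 Wh
Step 2: t = E_discharge / P = 362.31 / 104.74 = 3.459 hr

3.459 hr


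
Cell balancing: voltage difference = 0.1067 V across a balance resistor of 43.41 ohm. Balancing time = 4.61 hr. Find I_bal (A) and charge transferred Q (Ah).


First, Ohm's law: I_bal = 0.1067 V / 43.41 ohm = 0.002458 A
Then Q = I * t = 0.002458 A * 4.61 hr = 0.01133 Ah

I=0.002458 A, Q=0.01133 Ah


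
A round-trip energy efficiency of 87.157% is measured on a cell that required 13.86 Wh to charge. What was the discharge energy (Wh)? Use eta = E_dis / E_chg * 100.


E_dis = eta/100 * E_chg = 87.157/100 * 13.86 = 12.08 Wh

12.08 Wh


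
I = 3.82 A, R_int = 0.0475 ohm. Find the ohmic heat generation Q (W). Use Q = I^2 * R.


Q = I^2 * R = 3.82^2 * 0.0475 = 0.6931 W

0.6931 W


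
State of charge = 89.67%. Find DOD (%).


Complement of SOC: DOD = 100% - 89.67% = 10.33%

10.33%


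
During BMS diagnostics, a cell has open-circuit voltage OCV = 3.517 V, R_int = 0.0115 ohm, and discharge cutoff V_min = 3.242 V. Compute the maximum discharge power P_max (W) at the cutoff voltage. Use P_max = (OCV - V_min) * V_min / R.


dV = OCV - V_min = 0.275 V (so I_max = dV / R)
P_max = dV * V_min / R = 0.275 * 3.242 / 0.0115 = 77.53 W

77.53 W


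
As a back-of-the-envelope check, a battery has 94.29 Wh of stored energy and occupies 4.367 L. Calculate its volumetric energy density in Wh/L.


ED = E / V = 94.29 / 4.367 = 21.59 Wh/L

21.59 Wh/L


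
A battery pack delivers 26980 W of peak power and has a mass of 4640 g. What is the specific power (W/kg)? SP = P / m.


Convert: m = 4640 g = 4.64 kg
SP = P / m = 26980 / 4.64 = 5815 W/kg

5815 W/kg


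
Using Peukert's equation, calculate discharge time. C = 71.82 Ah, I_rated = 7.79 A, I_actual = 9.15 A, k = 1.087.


t_rated = C / I_rated = 71.82 / 7.79 = 9.2195 hr
(I_rated/I)^k = (0.85137)^1.087 = 0.83953
t = t_rated * (I_rated/I)^k = 9.2195 * 0.83953 = 7.740 hr

7.740 hr


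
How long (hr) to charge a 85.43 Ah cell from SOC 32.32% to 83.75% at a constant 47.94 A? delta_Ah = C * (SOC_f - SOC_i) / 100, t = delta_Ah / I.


Step 1: dSOC = 83.75% - 32.32% = 51.43%
Step 2: delta_Ah = 85.43 * 51.43 / 100 = 43.937 Ah
Step 3: t = 43.937 / 47.94 = 0.9165 hr

0.9165 hr


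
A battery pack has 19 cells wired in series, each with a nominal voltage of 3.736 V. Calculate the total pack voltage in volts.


V_pack = n * V_cell = 19 * 3.736 = 70.984 V

70.984 V


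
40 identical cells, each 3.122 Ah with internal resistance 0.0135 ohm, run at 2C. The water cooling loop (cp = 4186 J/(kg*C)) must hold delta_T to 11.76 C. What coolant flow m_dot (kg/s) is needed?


Step 1: I = 2 * 3.122 = 6.244 A
Step 2: Q_cell = I^2 * R = 6.244^2 * 0.0135 = 0.52633 W
Step 3: Q_total = 40 * 0.52633 = 21.053 W
Step 4: m_dot = Q_total / (cp * dT) = 21.053 / (4186 * 11.76) = 4.277e-04 kg/s

4.277e-04 kg/s


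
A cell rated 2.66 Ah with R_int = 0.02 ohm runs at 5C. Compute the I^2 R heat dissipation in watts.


Step 1: I = C_rate * capacity = 5 * 2.66 = 13.3 A
Step 2: Q = I^2 * R = 13.3^2 * 0.02 = 176.89 * 0.02 = 3.538 W

3.538 W


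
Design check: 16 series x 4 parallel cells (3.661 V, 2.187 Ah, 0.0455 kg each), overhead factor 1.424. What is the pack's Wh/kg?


Step 1: V_pack = 16 * 3.661 = 58.576 V
Step 2: C_pack = 4 * 2.187 = 8.748 Ah
Step 3: E_pack = V_pack * C_pack = 58.576 * 8.748 = 512.42 Wh
Step 4: m_pack = 16 * 4 * 0.0455 * 1.424 = 4.1467 kg
Step 5: ED = E_pack / m_pack = 512.42 / 4.1467 = 123.6 Wh/kg

123.6 Wh/kg


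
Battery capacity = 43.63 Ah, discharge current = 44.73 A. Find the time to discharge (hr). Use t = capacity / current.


t = capacity / current = 43.63 / 44.73 = 0.9754 hr

0.9754 hr


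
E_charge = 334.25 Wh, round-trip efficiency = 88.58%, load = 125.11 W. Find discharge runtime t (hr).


Step 1: E_discharge = eta/100 * E_charge = 88.58/100 * 334.25 = 296.08 Wh
Step 2: t = E_discharge / P = 296.08 / 125.11 = 2.367 hr

2.367 hr


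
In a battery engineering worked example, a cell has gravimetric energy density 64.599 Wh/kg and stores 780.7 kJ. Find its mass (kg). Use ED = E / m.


Convert: E = 780.7 kJ = 216.86 Wh
m = E / ED = 216.86 / 64.599 = 3.357 kg

3.357 kg


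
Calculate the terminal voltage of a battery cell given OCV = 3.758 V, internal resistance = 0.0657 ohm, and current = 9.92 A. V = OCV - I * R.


IR drop = 9.92 * 0.0657 = 0.65174 V
V = 3.758 - 0.65174 = 3.106 V

3.106 V


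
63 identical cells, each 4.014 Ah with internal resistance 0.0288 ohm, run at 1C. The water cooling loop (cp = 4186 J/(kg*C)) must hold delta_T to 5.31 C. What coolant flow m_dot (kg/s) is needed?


Step 1: I = 1 * 4.014 = 4.014 A
Step 2: Q_cell = I^2 * R = 4.014^2 * 0.0288 = 0.46403 W
Step 3: Q_total = 63 * 0.46403 = 29.234 W
Step 4: m_dot = Q_total / (cp * dT) = 29.234 / (4186 * 5.31) = 0.001315 kg/s

0.001315 kg/s


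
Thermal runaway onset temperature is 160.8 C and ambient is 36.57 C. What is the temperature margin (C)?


Safety margin = 160.8 C - 36.57 C = 124.23 C

124.23 C


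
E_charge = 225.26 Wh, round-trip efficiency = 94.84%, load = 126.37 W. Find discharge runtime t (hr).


Step 1: E_discharge = eta/100 * E_charge = 94.84/100 * 225.26 = 213.64 Wh
Step 2: t = E_discharge / P = 213.64 / 126.37 = 1.691 hr

1.691 hr


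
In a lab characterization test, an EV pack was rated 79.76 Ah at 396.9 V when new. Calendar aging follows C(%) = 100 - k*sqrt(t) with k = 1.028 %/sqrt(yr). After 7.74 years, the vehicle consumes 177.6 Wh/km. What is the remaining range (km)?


Step 1: capacity retention = 100 - 1.028 * sqrt(7.74) = 100 - 1.028 * 2.7821 = 97.14%
Step 2: C_now = 79.76 * 97.14/100 = 77.479 Ah
Step 3: E_pack = V * C_now = 396.9 * 77.479 = 30751 Wh
Step 4: range = E_pack / consumption = 30751 / 177.6 = 173.1 km

173.1 km


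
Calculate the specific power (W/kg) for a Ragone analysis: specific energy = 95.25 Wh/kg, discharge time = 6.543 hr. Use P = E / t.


Specific power = 95.25 Wh/kg / 6.543 hr = 14.56 W/kg

14.56 W/kg


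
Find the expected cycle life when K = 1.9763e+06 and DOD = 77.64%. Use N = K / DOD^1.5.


DOD^1.5 = 684.11
N = K / DOD^1.5 = 1.9763e+06 / 684.11 = 2889

2889 cycles


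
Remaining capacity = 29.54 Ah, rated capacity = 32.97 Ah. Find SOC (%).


SOC% = 29.54 / 32.97 * 100 = 89.60%

89.60%


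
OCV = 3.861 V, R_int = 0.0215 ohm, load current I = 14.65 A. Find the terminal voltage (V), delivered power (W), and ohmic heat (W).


Step 1: V_terminal = OCV - I*R = 3.861 - 14.65 * 0.0215 = 3.546 V
Step 2: P_out = V_terminal * I = 3.546 * 14.65 = 51.95 W
Step 3: Q = I^2 * R = 14.65^2 * 0.0215 = 4.614 W

V=3.546 V, P=51.95 W, Q=4.614 W


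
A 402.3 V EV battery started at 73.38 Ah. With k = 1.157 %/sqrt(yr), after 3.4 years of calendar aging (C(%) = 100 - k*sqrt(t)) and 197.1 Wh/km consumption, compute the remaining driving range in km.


Step 1: capacity retention = 100 - 1.157 * sqrt(3.4) = 100 - 1.157 * 1.8439 = 97.867%
Step 2: C_now = 73.38 * 97.867/100 = 71.815 Ah
Step 3: E_pack = V * C_now = 402.3 * 71.815 = 28891 Wh
Step 4: range = E_pack / consumption = 28891 / 197.1 = 146.6 km

146.6 km


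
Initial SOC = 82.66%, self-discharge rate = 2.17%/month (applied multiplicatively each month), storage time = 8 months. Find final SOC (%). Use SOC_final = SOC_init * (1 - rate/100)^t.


Monthly retention factor = 1 - 2.17/100 = 0.9783
Over 8 months: factor^8 = 0.83903
SOC_final = 82.66 * 0.83903 = 69.35%

69.35%


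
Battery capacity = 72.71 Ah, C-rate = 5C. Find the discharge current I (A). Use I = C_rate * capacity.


At 5C: I = 5 * 72.71 Ah = 363.55 A

363.55 A


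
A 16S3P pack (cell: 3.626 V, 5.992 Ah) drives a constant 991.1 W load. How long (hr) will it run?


Step 1: E_pack = Ns * V_cell * Np * C_cell = 16 * 3.626 * 3 * 5.992 = 1042.9 Wh
Step 2: t = E_pack / P = 1042.9 / 991.1 = 1.052 hr

1.052 hr


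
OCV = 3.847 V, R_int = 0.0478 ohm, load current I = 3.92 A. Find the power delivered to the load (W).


Step 1: V_terminal = OCV - I*R = 3.847 - 3.92 * 0.0478 = 3.6596 V
Step 2: P_out = V_terminal * I = 3.6596 * 3.92 = 14.35 W

14.35 W


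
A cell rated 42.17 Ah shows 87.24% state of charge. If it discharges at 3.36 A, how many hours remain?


Step 1: remaining = SOC/100 * C_total = 87.24/100 * 42.17 = 36.789 Ah
Step 2: t = remaining / I = 36.789 / 3.36 = 10.95 hr

10.95 hr


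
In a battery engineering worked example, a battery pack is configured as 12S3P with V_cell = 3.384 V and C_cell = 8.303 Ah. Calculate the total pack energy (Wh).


V_pack = 12 * 3.384 = 40.608 V
C_pack = 3 * 8.303 = 24.909 Ah
E = V_pack * C_pack = 40.608 * 24.909 = 1012 Wh

1012 Wh


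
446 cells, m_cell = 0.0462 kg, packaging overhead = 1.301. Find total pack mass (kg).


m_pack = n * m_cell * overhead = 446 * 0.0462 * 1.301 = 26.81 kg

26.81 kg


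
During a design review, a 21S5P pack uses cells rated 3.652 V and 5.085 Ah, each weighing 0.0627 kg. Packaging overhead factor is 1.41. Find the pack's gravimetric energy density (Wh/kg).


Step 1: V_pack = 21 * 3.652 = 76.692 V
Step 2: C_pack = 5 * 5.085 = 25.425 Ah
Step 3: E_pack = V_pack * C_pack = 76.692 * 25.425 = 1949.9 Wh
Step 4: m_pack = 21 * 5 * 0.0627 * 1.41 = 9.2827 kg
Step 5: ED = E_pack / m_pack = 1949.9 / 9.2827 = 210.1 Wh/kg

210.1 Wh/kg


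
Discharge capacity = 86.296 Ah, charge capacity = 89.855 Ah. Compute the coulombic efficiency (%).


Coulombic efficiency = 86.296/89.855 * 100% = 96.04%

96.04%


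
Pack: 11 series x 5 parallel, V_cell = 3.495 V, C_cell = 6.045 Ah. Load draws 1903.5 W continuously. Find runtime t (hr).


Step 1: E_pack = Ns * V_cell * Np * C_cell = 11 * 3.495 * 5 * 6.045 = 1162 Wh
Step 2: t = E_pack / P = 1162 / 1903.5 = 0.6105 hr

0.6105 hr


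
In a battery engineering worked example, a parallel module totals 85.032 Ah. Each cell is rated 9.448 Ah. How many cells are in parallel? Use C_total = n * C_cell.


n = C_total / C_cell = 85.032 / 9.448 = 9

9


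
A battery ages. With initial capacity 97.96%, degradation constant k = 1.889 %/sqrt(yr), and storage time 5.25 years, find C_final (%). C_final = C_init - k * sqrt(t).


Step 1: sqrt(5.25 yr) = 2.2913
Step 2: drop = 1.889 * 2.2913 = 4.3283
Step 3: C_final = 97.96 - 4.3283 = 93.63%

93.63%


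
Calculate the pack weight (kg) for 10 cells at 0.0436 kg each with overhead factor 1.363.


m_pack = n * m_cell * overhead = 10 * 0.0436 * 1.363 = 0.5943 kg

0.5943 kg


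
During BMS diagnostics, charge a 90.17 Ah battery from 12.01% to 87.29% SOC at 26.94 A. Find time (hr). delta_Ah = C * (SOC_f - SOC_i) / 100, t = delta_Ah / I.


Step 1: dSOC = 87.29% - 12.01% = 75.28%
Step 2: delta_Ah = 90.17 * 75.28 / 100 = 67.88 Ah
Step 3: t = 67.88 / 26.94 = 2.520 hr

2.520 hr


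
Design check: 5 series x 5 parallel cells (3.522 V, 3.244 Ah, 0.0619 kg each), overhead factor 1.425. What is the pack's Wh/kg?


Step 1: V_pack = 5 * 3.522 = 17.61 V
Step 2: C_pack = 5 * 3.244 = 16.22 Ah
Step 3: E_pack = V_pack * C_pack = 17.61 * 16.22 = 285.63 Wh
Step 4: m_pack = 5 * 5 * 0.0619 * 1.425 = 2.2052 kg
Step 5: ED = E_pack / m_pack = 285.63 / 2.2052 = 129.5 Wh/kg

129.5 Wh/kg


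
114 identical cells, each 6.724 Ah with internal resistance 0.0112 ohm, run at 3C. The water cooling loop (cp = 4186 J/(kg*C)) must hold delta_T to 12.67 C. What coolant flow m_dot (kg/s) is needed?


Step 1: I = 3 * 6.724 = 20.172 A
Step 2: Q_cell = I^2 * R = 20.172^2 * 0.0112 = 4.5574 W
Step 3: Q_total = 114 * 4.5574 = 519.54 W
Step 4: m_dot = Q_total / (cp * dT) = 519.54 / (4186 * 12.67) = 0.009796 kg/s

0.009796 kg/s


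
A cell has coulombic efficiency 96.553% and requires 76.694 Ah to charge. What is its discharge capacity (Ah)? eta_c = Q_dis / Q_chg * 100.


Q_dis = eta/100 * Q_chg = 96.553/100 * 76.694 = 74.05 Ah

74.05 Ah


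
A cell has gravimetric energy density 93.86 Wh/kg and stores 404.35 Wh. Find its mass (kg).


m = E / ED = 404.35 / 93.86 = 4.308 kg

4.308 kg


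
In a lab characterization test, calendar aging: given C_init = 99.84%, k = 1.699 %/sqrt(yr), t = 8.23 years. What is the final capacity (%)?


sqrt(t) = sqrt(8.23) = 2.8688
C_final = 99.84 - 1.699 * 2.8688 = 94.97%

94.97%


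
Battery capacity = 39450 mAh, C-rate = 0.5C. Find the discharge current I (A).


Convert: capacity = 39450 mAh = 39.45 Ah
I = C_rate * capacity = 0.5 * 39.45 = 19.725 A

19.725 A


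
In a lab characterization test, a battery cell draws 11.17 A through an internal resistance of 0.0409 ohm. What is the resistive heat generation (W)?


I^2 = 124.77
Q = 124.77 * 0.0409 = 5.103 W

5.103 W


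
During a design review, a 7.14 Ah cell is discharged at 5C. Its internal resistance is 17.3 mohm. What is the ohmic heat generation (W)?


Convert: R = 17.3 mohm = 0.0173 ohm
Step 1: I = C_rate * capacity = 5 * 7.14 = 35.7 A
Step 2: Q = I^2 * R = 35.7^2 * 0.0173 = 1274.5 * 0.0173 = 22.05 W

22.05 W


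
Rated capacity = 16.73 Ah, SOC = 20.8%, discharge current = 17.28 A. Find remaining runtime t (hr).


Step 1: remaining = SOC/100 * C_total = 20.8/100 * 16.73 = 3.4798 Ah
Step 2: t = remaining / I = 3.4798 / 17.28 = 0.2014 hr

0.2014 hr


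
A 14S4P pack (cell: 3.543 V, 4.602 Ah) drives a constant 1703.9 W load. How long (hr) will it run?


Step 1: E_pack = Ns * V_cell * Np * C_cell = 14 * 3.543 * 4 * 4.602 = 913.07 Wh
Step 2: t = E_pack / P = 913.07 / 1703.9 = 0.5359 hr

0.5359 hr


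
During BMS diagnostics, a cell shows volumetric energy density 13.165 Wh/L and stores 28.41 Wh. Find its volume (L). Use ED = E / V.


V = E / ED = 28.41 / 13.165 = 2.158 L

2.158 L


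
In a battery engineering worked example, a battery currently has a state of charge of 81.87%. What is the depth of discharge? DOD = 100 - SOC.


DOD = 100 - SOC = 100 - 81.87 = 18.13%

18.13%


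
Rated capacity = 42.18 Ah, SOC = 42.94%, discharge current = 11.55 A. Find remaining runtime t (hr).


Step 1: remaining = SOC/100 * C_total = 42.94/100 * 42.18 = 18.112 Ah
Step 2: t = remaining / I = 18.112 / 11.55 = 1.568 hr

1.568 hr


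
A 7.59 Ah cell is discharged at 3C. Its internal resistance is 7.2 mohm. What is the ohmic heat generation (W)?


Convert: R = 7.2 mohm = 0.0072 ohm
Step 1: I = C_rate * capacity = 3 * 7.59 = 22.77 A
Step 2: Q = I^2 * R = 22.77^2 * 0.0072 = 518.47 * 0.0072 = 3.733 W

3.733 W


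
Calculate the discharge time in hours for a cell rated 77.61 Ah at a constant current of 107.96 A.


Runtime = 77.61 Ah / 107.96 A = 0.7189 hr

0.7189 hr


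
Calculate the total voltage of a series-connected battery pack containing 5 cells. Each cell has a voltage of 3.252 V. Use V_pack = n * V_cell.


V_pack = n * V_cell = 5 * 3.252 = 16.26 V

16.26 V


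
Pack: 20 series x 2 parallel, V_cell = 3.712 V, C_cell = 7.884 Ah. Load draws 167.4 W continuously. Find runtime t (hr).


Step 1: E_pack = Ns * V_cell * Np * C_cell = 20 * 3.712 * 2 * 7.884 = 1170.6 Wh
Step 2: t = E_pack / P = 1170.6 / 167.4 = 6.993 hr

6.993 hr


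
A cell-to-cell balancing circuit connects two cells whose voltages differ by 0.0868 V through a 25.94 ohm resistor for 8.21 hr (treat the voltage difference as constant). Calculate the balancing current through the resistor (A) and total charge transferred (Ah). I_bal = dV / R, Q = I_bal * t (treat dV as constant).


I_bal = dV / R = 0.0868 / 25.94 = 0.0033462 A
Q = I_bal * t = 0.0033462 * 8.21 = 0.02747 Ah

I=0.0033462 A, Q=0.02747 Ah


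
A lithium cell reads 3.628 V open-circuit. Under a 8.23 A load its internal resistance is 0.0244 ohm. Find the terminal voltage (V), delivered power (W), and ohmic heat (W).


Step 1: V_terminal = OCV - I*R = 3.628 - 8.23 * 0.0244 = 3.4272 V
Step 2: P_out = V_terminal * I = 3.4272 * 8.23 = 28.21 W
Step 3: Q = I^2 * R = 8.23^2 * 0.0244 = 1.653 W

V=3.4272 V, P=28.21 W, Q=1.653 W


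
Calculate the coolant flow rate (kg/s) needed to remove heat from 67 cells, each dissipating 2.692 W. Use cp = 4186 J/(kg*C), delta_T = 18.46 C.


Q_total = 67 * 2.692 = 180.36 W
m_dot = Q_total / (cp * dT) = 180.36 / (4186 * 18.46) = 0.002334 kg/s

0.002334 kg/s


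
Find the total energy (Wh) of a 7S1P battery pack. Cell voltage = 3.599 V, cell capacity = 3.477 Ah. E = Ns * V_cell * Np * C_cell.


E = Ns * Vcell * Np * Ccell = 7 * 3.599 * 1 * 3.477 = 87.60 Wh

87.60 Wh


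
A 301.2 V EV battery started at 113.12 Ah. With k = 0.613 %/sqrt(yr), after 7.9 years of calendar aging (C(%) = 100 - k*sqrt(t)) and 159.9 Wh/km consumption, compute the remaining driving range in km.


Step 1: capacity retention = 100 - 0.613 * sqrt(7.9) = 100 - 0.613 * 2.8107 = 98.277%
Step 2: C_now = 113.12 * 98.277/100 = 111.17 Ah
Step 3: E_pack = V * C_now = 301.2 * 111.17 = 33484 Wh
Step 4: range = E_pack / consumption = 33484 / 159.9 = 209.4 km

209.4 km


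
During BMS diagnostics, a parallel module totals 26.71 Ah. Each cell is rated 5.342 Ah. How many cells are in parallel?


n = C_total / C_cell = 26.71 / 5.342 = 5

5


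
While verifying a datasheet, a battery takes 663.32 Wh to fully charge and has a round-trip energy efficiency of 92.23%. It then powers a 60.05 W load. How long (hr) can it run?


Step 1: E_discharge = eta/100 * E_charge = 92.23/100 * 663.32 = 611.78 Wh
Step 2: t = E_discharge / P = 611.78 / 60.05 = 10.19 hr

10.19 hr


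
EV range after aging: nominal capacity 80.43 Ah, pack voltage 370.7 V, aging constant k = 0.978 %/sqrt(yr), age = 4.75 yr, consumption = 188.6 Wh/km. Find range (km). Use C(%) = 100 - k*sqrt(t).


Step 1: capacity retention = 100 - 0.978 * sqrt(4.75) = 100 - 0.978 * 2.1794 = 97.869%
Step 2: C_now = 80.43 * 97.869/100 = 78.716 Ah
Step 3: E_pack = V * C_now = 370.7 * 78.716 = 29180 Wh
Step 4: range = E_pack / consumption = 29180 / 188.6 = 154.7 km

154.7 km


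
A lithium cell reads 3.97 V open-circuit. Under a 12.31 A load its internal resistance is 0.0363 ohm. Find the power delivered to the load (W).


Step 1: V_terminal = OCV - I*R = 3.97 - 12.31 * 0.0363 = 3.5231 V
Step 2: P_out = V_terminal * I = 3.5231 * 12.31 = 43.37 W

43.37 W


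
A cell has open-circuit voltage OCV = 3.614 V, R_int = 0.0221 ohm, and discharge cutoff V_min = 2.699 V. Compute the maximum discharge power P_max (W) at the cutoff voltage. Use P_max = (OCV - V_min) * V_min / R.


P_max = (OCV - V_min) * V_min / R = (3.614 - 2.699) * 2.699 / 0.0221 = 0.915 * 2.699 / 0.0221 = 111.7 W

111.7 W


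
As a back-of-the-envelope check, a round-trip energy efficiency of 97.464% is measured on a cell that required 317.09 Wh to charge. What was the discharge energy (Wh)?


E_dis = eta/100 * E_chg = 97.464/100 * 317.09 = 309.0 Wh

309.0 Wh


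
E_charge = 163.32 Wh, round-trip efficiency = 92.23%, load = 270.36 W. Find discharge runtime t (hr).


Step 1: E_discharge = eta/100 * E_charge = 92.23/100 * 163.32 = 150.63 Wh
Step 2: t = E_discharge / P = 150.63 / 270.36 = 0.5571 hr

0.5571 hr


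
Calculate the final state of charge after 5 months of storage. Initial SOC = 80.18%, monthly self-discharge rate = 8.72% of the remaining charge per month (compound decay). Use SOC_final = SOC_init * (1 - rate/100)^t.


Monthly retention factor = 1 - 8.72/100 = 0.9128
Over 5 months: factor^5 = 0.63369
SOC_final = 80.18 * 0.63369 = 50.81%

50.81%


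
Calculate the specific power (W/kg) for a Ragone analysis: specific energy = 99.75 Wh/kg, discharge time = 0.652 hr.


Specific power = 99.75 Wh/kg / 0.652 hr = 153.0 W/kg

153.0 W/kg


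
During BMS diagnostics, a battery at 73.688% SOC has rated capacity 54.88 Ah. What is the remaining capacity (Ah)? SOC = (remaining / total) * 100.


remaining = SOC / 100 * total = 73.688 / 100 * 54.88 = 40.44 Ah

40.44 Ah


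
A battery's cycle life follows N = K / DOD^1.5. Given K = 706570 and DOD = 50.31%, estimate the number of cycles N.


DOD^1.5 = 356.85
N = K / DOD^1.5 = 706570 / 356.85 = 1980

1980 cycles


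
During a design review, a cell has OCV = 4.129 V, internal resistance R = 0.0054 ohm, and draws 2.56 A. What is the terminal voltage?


V = OCV - I*R = 4.129 - 2.56 * 0.0054 = 4.115 V

4.115 V


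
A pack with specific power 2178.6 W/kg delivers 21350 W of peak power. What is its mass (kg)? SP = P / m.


m = P / SP = 21350 / 2178.6 = 9.800 kg

9.800 kg


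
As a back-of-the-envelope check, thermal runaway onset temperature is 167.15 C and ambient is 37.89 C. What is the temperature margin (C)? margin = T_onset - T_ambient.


Safety margin = 167.15 C - 37.89 C = 129.26 C

129.26 C


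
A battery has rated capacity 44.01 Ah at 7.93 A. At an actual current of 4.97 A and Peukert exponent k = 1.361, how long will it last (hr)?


t_rated = C / I_rated = 44.01 / 7.93 = 5.5498 hr
(I_rated/I)^k = (1.5956)^1.361 = 1.8888
t = t_rated * (I_rated/I)^k = 5.5498 * 1.8888 = 10.48 hr

10.48 hr


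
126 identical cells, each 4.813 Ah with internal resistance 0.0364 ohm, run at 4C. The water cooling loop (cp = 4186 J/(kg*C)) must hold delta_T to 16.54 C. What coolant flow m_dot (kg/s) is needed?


Step 1: I = 4 * 4.813 = 19.252 A
Step 2: Q_cell = I^2 * R = 19.252^2 * 0.0364 = 13.491 W
Step 3: Q_total = 126 * 13.491 = 1699.9 W
Step 4: m_dot = Q_total / (cp * dT) = 1699.9 / (4186 * 16.54) = 0.02455 kg/s

0.02455 kg/s


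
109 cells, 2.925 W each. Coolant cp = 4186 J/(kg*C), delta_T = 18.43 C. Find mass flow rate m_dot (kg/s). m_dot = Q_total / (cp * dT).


Q_total = 109 * 2.925 = 318.83 W
m_dot = Q_total / (cp * dT) = 318.83 / (4186 * 18.43) = 0.004133 kg/s

0.004133 kg/s


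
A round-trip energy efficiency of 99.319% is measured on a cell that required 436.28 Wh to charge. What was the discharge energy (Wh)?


E_dis = eta/100 * E_chg = 99.319/100 * 436.28 = 433.3 Wh

433.3 Wh


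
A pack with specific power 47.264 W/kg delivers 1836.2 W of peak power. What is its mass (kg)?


m = P / SP = 1836.2 / 47.264 = 38.85 kg

38.85 kg


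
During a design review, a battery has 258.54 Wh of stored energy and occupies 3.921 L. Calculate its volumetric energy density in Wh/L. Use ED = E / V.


Volumetric ED = 258.54 Wh / 3.921 L = 65.94 Wh/L

65.94 Wh/L


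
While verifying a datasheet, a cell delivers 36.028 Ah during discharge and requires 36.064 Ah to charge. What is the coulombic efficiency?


eta_c = Q_dis / Q_chg * 100 = 36.028 / 36.064 * 100 = 99.90%

99.90%


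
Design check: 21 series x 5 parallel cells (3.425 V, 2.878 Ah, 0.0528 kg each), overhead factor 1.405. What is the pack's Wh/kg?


Step 1: V_pack = 21 * 3.425 = 71.925 V
Step 2: C_pack = 5 * 2.878 = 14.39 Ah
Step 3: E_pack = V_pack * C_pack = 71.925 * 14.39 = 1035 Wh
Step 4: m_pack = 21 * 5 * 0.0528 * 1.405 = 7.7893 kg
Step 5: ED = E_pack / m_pack = 1035 / 7.7893 = 132.9 Wh/kg

132.9 Wh/kg


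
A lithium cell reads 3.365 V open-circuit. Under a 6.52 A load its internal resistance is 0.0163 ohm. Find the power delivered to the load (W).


Step 1: V_terminal = OCV - I*R = 3.365 - 6.52 * 0.0163 = 3.2587 V
Step 2: P_out = V_terminal * I = 3.2587 * 6.52 = 21.25 W

21.25 W


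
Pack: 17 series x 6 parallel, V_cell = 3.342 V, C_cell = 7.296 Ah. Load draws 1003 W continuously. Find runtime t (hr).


Step 1: E_pack = Ns * V_cell * Np * C_cell = 17 * 3.342 * 6 * 7.296 = 2487.1 Wh
Step 2: t = E_pack / P = 2487.1 / 1003 = 2.480 hr

2.480 hr


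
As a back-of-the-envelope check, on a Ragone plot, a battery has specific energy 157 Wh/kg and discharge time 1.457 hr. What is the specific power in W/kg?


P_specific = E / t = 157 / 1.457 = 107.8 W/kg

107.8 W/kg


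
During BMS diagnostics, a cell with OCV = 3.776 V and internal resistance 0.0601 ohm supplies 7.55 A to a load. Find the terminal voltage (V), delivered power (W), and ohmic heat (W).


Step 1: V_terminal = OCV - I*R = 3.776 - 7.55 * 0.0601 = 3.3222 V
Step 2: P_out = V_terminal * I = 3.3222 * 7.55 = 25.08 W
Step 3: Q = I^2 * R = 7.55^2 * 0.0601 = 3.426 W

V=3.3222 V, P=25.08 W, Q=3.426 W


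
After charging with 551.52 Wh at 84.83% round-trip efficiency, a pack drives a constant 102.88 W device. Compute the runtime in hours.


Step 1: E_discharge = eta/100 * E_charge = 84.83/100 * 551.52 = 467.85 Wh
Step 2: t = E_discharge / P = 467.85 / 102.88 = 4.548 hr

4.548 hr


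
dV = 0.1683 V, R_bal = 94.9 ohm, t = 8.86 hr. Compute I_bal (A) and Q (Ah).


I_bal = dV / R = 0.1683 / 94.9 = 0.0017734 A
Q = I_bal * t = 0.0017734 * 8.86 = 0.01571 Ah

I=0.0017734 A, Q=0.01571 Ah


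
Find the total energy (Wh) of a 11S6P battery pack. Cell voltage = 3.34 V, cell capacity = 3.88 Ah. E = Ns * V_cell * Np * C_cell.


E = Ns * Vcell * Np * Ccell = 11 * 3.34 * 6 * 3.88 = 855.3 Wh

855.3 Wh


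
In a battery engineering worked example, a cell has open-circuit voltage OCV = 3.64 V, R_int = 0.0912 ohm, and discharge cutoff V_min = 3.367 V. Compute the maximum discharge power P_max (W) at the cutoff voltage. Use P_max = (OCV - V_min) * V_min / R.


dV = OCV - V_min = 0.273 V (so I_max = dV / R)
P_max = dV * V_min / R = 0.273 * 3.367 / 0.0912 = 10.08 W

10.08 W


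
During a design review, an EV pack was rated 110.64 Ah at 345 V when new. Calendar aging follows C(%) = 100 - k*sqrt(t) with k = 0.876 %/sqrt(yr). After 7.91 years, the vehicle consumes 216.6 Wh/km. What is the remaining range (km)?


Step 1: capacity retention = 100 - 0.876 * sqrt(7.91) = 100 - 0.876 * 2.8125 = 97.536%
Step 2: C_now = 110.64 * 97.536/100 = 107.91 Ah
Step 3: E_pack = V * C_now = 345 * 107.91 = 37229 Wh
Step 4: range = E_pack / consumption = 37229 / 216.6 = 171.9 km

171.9 km


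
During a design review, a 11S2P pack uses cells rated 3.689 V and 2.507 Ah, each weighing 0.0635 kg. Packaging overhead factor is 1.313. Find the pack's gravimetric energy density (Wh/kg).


Step 1: V_pack = 11 * 3.689 = 40.579 V
Step 2: C_pack = 2 * 2.507 = 5.014 Ah
Step 3: E_pack = V_pack * C_pack = 40.579 * 5.014 = 203.46 Wh
Step 4: m_pack = 11 * 2 * 0.0635 * 1.313 = 1.8343 kg
Step 5: ED = E_pack / m_pack = 203.46 / 1.8343 = 110.9 Wh/kg

110.9 Wh/kg
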